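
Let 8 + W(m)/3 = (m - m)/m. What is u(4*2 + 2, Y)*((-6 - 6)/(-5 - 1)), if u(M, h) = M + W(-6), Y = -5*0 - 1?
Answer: -28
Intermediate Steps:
Y = -1 (Y = 0 - 1 = -1)
W(m) = -24 (W(m) = -24 + 3*((m - m)/m) = -24 + 3*(0/m) = -24 + 3*0 = -24 + 0 = -24)
u(M, h) = -24 + M (u(M, h) = M - 24 = -24 + M)
u(4*2 + 2, Y)*((-6 - 6)/(-5 - 1)) = (-24 + (4*2 + 2))*((-6 - 6)/(-5 - 1)) = (-24 + (8 + 2))*(-12/(-6)) = (-24 + 10)*(-12*(-1/6)) = -14*2 = -28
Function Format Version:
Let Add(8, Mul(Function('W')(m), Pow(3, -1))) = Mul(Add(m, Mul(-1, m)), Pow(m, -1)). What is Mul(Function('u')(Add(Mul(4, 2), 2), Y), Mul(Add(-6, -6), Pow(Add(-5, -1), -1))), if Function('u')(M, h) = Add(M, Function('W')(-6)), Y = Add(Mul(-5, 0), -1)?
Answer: -28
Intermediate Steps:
Y = -1 (Y = Add(0, -1) = -1)
Function('W')(m) = -24 (Function('W')(m) = Add(-24, Mul(3, Mul(Add(m, Mul(-1, m)), Pow(m, -1)))) = Add(-24, Mul(3, Mul(0, Pow(m, -1)))) = Add(-24, Mul(3, 0)) = Add(-24, 0) = -24)
Function('u')(M, h) = Add(-24, M) (Function('u')(M, h) = Add(M, -24) = Add(-24, M))
Mul(Function('u')(Add(Mul(4, 2), 2), Y), Mul(Add(-6, -6), Pow(Add(-5, -1), -1))) = Mul(Add(-24, Add(Mul(4, 2), 2)), Mul(Add(-6, -6), Pow(Add(-5, -1), -1))) = Mul(Add(-24, Add(8, 2)), Mul(-12, Pow(-6, -1))) = Mul(Add(-24, 10), Mul(-12, Rational(-1, 6))) = Mul(-14, 2) = -28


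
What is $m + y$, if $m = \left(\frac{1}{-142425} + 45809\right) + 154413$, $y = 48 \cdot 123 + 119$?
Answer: $\frac{29374444124}{142425} \approx 2.0625 \cdot 10^{5}$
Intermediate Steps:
$y = 6023$ ($y = 5904 + 119 = 6023$)
$m = \frac{28516618349}{142425}$ ($m = \left(- \frac{1}{142425} + 45809\right) + 154413 = \frac{6524346824}{142425} + 154413 = \frac{28516618349}{142425} \approx 2.0022 \cdot 10^{5}$)
$m + y = \frac{28516618349}{142425} + 6023 = \frac{29374444124}{142425}$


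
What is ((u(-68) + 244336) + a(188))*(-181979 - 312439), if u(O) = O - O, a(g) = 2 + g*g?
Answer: -138279815076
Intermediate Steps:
a(g) = 2 + g**2
u(O) = 0
((u(-68) + 244336) + a(188))*(-181979 - 312439) = ((0 + 244336) + (2 + 188**2))*(-181979 - 312439) = (244336 + (2 + 35344))*(-494418) = (244336 + 35346)*(-494418) = 279682*(-494418) = -138279815076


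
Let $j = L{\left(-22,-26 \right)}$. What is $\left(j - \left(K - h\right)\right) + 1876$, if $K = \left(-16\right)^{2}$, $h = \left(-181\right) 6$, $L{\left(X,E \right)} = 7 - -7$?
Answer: $548$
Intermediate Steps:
$L{\left(X,E \right)} = 14$ ($L{\left(X,E \right)} = 7 + 7 = 14$)
$h = -1086$
$K = 256$
$j = 14$
$\left(j - \left(K - h\right)\right) + 1876 = \left(14 - 1342\right) + 1876 = -1328 + 1876 = 548$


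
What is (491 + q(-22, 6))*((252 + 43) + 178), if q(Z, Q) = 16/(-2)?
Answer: 228459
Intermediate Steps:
q(Z, Q) = -8 (q(Z, Q) = 16*(-½) = -8)
(491 + q(-22, 6))*((252 + 43) + 178) = (491 - 8)*((252 + 43) + 178) = 483*(295 + 178) = 483*473 = 228459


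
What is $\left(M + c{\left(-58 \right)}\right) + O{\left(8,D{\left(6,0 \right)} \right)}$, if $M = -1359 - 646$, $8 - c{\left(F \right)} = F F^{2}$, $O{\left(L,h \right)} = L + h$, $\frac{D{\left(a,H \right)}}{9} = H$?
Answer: $193123$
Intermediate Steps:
$D{\left(a,H \right)} = 9 H$
$c{\left(F \right)} = 8 - F^{3}$ ($c{\left(F \right)} = 8 - F F^{2} = 8 - F^{3}$)
$M = -2005$
$\left(M + c{\left(-58 \right)}\right) + O{\left(8,D{\left(6,0 \right)} \right)} = \left(-2005 + \left(8 - \left(-58\right)^{3}\right)\right) + \left(8 + 9 \cdot 0\right) = \left(-2005 + \left(8 - -195112\right)\right) + \left(8 + 0\right) = \left(-2005 + \left(8 + 195112\right)\right) + 8 = \left(-2005 + 195120\right) + 8 = 193115 + 8 = 193123$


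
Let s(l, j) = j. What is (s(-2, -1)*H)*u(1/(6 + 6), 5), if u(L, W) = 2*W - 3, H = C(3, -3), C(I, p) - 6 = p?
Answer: -21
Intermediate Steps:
C(I, p) = 6 + p
H = 3 (H = 6 - 3 = 3)
u(L, W) = -3 + 2*W
(s(-2, -1)*H)*u(1/(6 + 6), 5) = (-1*3)*(-3 + 2*5) = -3*(-3 + 10) = -3*7 = -21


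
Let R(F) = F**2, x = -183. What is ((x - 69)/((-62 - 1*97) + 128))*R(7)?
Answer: 12348/31 ≈ 398.32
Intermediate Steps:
((x - 69)/((-62 - 1*97) + 128))*R(7) = ((-183 - 69)/((-62 - 1*97) + 128))*7**2 = -252/((-62 - 97) + 128)*49 = -252/(-159 + 128)*49 = -252/(-31)*49 = -252*(-1/31)*49 = (252/31)*49 = 12348/31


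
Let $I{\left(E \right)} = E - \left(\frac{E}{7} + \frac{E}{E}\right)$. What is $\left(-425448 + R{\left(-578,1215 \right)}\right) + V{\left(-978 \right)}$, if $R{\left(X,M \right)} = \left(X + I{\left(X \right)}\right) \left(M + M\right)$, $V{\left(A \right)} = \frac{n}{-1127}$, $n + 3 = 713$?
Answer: $- \frac{3421921436}{1127} \approx -3.0363 \cdot 10^{6}$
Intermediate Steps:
$n = 710$ ($n = -3 + 713 = 710$)
$V{\left(A \right)} = - \frac{710}{1127}$ ($V{\left(A \right)} = \frac{710}{-1127} = 710 \left(- \frac{1}{1127}\right) = - \frac{710}{1127}$)
$I{\left(E \right)} = -1 + \frac{6 E}{7}$ ($I{\left(E \right)} = E - \left(E \frac{1}{7} + 1\right) = E - \left(\frac{E}{7} + 1\right) = E - \left(1 + \frac{E}{7}\right) = -1 + \frac{6 E}{7}$)
$R{\left(X,M \right)} = 2 M \left(-1 + \frac{13 X}{7}\right)$ ($R{\left(X,M \right)} = \left(X + \left(-1 + \frac{6 X}{7}\right)\right) \left(M + M\right) = \left(-1 + \frac{13 X}{7}\right) 2 M = 2 M \left(-1 + \frac{13 X}{7}\right)$)
$\left(-425448 + R{\left(-578,1215 \right)}\right) + V{\left(-978 \right)} = \left(-425448 + \frac{2}{7} \cdot 1215 \left(-7 + 13 \left(-578\right)\right)\right) - \frac{710}{1127} = \left(-425448 + \frac{2}{7} \cdot 1215 \left(-7 - 7514\right)\right) - \frac{710}{1127} = \left(-425448 + \frac{2}{7} \cdot 1215 \left(-7521\right)\right) - \frac{710}{1127} = \left(-425448 - \frac{18276030}{7}\right) - \frac{710}{1127} = - \frac{21254166}{7} - \frac{710}{1127} = - \frac{3421921436}{1127}$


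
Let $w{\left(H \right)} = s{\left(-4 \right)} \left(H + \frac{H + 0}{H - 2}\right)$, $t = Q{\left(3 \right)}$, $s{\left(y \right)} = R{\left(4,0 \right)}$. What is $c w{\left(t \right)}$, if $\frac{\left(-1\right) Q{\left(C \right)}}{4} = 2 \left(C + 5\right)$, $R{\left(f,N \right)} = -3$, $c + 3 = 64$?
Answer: $\frac{126880}{11} \approx 11535.0$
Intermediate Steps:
$c = 61$ ($c = -3 + 64 = 61$)
$Q{\left(C \right)} = -40 - 8 C$ ($Q{\left(C \right)} = - 4 \cdot 2 \left(C + 5\right) = - 4 \cdot 2 \left(5 + C\right) = - 4 \left(10 + 2 C\right) = -40 - 8 C$)
$s{\left(y \right)} = -3$
$t = -64$ ($t = -40 - 24 = -64$)
$w{\left(H \right)} = - 3 H - \frac{3 H}{-2 + H}$ ($w{\left(H \right)} = - 3 \left(H + \frac{H + 0}{H - 2}\right) = - 3 \left(H + \frac{H}{-2 + H}\right) = - 3 H - \frac{3 H}{-2 + H}$)
$c w{\left(t \right)} = 61 \cdot 3 \left(-64\right) \frac{1}{-2 - 64} \left(1 - -64\right) = 61 \cdot 3 \left(-64\right) \frac{1}{-66} \left(1 + 64\right) = 61 \cdot 3 \left(-64\right) \left(- \frac{1}{66}\right) 65 = 61 \cdot \frac{2080}{11} = \frac{126880}{11}$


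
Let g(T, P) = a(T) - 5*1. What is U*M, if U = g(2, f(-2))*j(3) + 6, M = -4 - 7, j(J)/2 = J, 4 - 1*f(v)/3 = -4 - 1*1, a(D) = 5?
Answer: -66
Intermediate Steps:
f(v) = 27 (f(v) = 12 - 3*(-4 - 1*1) = 12 - 3*(-4 - 1) = 12 - 3*(-5) = 12 + 15 = 27)
j(J) = 2*J
g(T, P) = 0 (g(T, P) = 5 - 5*1 = 5 - 5 = 0)
M = -11
U = 6 (U = 0*(2*3) + 6 = 0*6 + 6 = 0 + 6 = 6)
U*M = 6*(-11) = -66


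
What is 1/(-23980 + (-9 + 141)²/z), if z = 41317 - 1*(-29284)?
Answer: -70601/1692994556 ≈ -4.1702e-5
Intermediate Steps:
z = 70601 (z = 41317 + 29284 = 70601)
1/(-23980 + (-9 + 141)²/z) = 1/(-23980 + (-9 + 141)²/70601) = 1/(-23980 + 132²*(1/70601)) = 1/(-23980 + 17424*(1/70601)) = 1/(-23980 + 17424/70601) = 1/(-1692994556/70601) = -70601/1692994556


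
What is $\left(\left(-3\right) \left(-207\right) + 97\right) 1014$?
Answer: $728052$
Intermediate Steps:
$\left(\left(-3\right) \left(-207\right) + 97\right) 1014 = \left(621 + 97\right) 1014 = 718 \cdot 1014 = 728052$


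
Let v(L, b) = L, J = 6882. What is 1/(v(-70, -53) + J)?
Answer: 1/6812 ≈ 0.00014680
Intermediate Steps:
1/(v(-70, -53) + J) = 1/(-70 + 6882) = 1/6812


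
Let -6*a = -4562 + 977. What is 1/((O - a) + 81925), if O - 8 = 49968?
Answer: 2/262607 ≈ 7.6159e-6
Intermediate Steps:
a = 1195/2 (a = -(-4562 + 977)/6 = -⅙*(-3585) = 1195/2 ≈ 597.50)
O = 49976 (O = 8 + 49968 = 49976)
1/((O - a) + 81925) = 1/((49976 - 1*1195/2) + 81925) = 1/((49976 - 1195/2) + 81925) = 1/(98757/2 + 81925) = 1/(262607/2) = 2/262607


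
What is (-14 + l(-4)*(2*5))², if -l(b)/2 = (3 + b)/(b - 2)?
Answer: 2704/9 ≈ 300.44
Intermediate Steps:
l(b) = -2*(3 + b)/(-2 + b) (l(b) = -2*(3 + b)/(b - 2) = -2*(3 + b)/(-2 + b))
(-14 + l(-4)*(2*5))² = (-14 + (2*(-3 - 1*(-4))/(-2 - 4))*(2*5))² = (-14 + (2*(-3 + 4)/(-6))*10)² = (-14 + (2*(-⅙)*1)*10)² = (-14 - ⅓*10)² = (-14 - 10/3)² = (-52/3)² = 2704/9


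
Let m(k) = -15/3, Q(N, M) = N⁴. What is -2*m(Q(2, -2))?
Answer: 10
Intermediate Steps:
m(k) = -5 (m(k) = -15*⅓ = -5)
-2*m(Q(2, -2)) = -2*(-5) = 10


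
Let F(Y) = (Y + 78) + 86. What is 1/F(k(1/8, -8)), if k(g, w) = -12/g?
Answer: 1/68 ≈ 0.014706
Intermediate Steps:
F(Y) = 164 + Y (F(Y) = (78 + Y) + 86 = 164 + Y)
1/F(k(1/8, -8)) = 1/(164 - 12/(1/8)) = 1/(164 - 12/⅛) = 1/(164 - 12*8) = 1/(164 - 96) = 1/68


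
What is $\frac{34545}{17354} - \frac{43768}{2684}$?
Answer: $- \frac{166707773}{11644534} \approx -14.316$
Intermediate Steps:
$\frac{34545}{17354} - \frac{43768}{2684} = 34545 \cdot \frac{1}{17354} - \frac{10942}{671} = \frac{34545}{17354} - \frac{10942}{671} = - \frac{166707773}{11644534}$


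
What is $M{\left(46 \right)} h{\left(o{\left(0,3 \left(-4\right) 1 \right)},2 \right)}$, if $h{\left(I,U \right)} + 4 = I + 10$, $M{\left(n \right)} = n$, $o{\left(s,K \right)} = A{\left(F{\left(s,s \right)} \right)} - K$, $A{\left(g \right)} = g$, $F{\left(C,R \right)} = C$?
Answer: $828$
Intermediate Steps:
$o{\left(s,K \right)} = s - K$
$h{\left(I,U \right)} = 6 + I$ ($h{\left(I,U \right)} = -4 + \left(I + 10\right) = -4 + \left(10 + I\right) = 6 + I$)
$M{\left(46 \right)} h{\left(o{\left(0,3 \left(-4\right) 1 \right)},2 \right)} = 46 \left(6 + \left(0 - 3 \left(-4\right) 1\right)\right) = 46 \left(6 + \left(0 - \left(-12\right) 1\right)\right) = 46 \left(6 + \left(0 - -12\right)\right) = 46 \left(6 + \left(0 + 12\right)\right) = 46 \left(6 + 12\right) = 46 \cdot 18 = 828$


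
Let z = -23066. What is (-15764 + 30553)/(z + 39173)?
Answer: 14789/16107 ≈ 0.91817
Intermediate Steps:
(-15764 + 30553)/(z + 39173) = (-15764 + 30553)/(-23066 + 39173) = 14789/16107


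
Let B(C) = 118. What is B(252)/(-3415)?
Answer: -118/3415 ≈ -0.034553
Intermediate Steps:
B(252)/(-3415) = 118/(-3415) = 118*(-1/3415) = -118/3415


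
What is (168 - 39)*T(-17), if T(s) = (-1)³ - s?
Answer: 2064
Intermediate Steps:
T(s) = -1 - s
(168 - 39)*T(-17) = (168 - 39)*(-1 - 1*(-17)) = 129*(-1 + 17) = 129*16 = 2064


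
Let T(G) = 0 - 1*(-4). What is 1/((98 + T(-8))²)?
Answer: 1/10404 ≈ 9.6117e-5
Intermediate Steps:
T(G) = 4 (T(G) = 0 + 4 = 4)
1/((98 + T(-8))²) = 1/((98 + 4)²) = 1/(102²) = 1/10404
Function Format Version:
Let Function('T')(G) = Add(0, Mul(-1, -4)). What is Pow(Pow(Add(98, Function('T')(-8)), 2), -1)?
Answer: Rational(1, 10404) ≈ 9.6117e-5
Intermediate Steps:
Function('T')(G) = 4 (Function('T')(G) = Add(0, 4) = 4)
Pow(Pow(Add(98, Function('T')(-8)), 2), -1) = Pow(Pow(Add(98, 4), 2), -1) = Pow(Pow(102, 2), -1) = Pow(10404, -1) = Rational(1, 10404)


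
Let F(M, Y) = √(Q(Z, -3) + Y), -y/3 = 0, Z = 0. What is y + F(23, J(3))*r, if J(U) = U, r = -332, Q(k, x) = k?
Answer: -332*√3 ≈ -575.04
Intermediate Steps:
y = 0 (y = -3*0 = 0)
F(M, Y) = √Y (F(M, Y) = √(0 + Y) = √Y)
y + F(23, J(3))*r = 0 + √3*(-332) = 0 - 332*√3 = -332*√3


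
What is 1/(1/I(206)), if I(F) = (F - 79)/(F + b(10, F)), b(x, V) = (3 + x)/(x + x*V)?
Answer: 262890/426433 ≈ 0.61649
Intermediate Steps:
b(x, V) = (3 + x)/(x + V*x)
I(F) = (-79 + F)/(F + 13/(10*(1 + F))) (I(F) = (F - 79)/(F + (3 + 10)/(10*(1 + F))) = (-79 + F)/(F + (⅒)*13/(1 + F)) = (-79 + F)/(F + 13/(10*(1 + F))))
1/(1/I(206)) = 1/(1/(10*(1 + 206)*(-79 + 206)/(13 + 10*206*(1 + 206)))) = 1/(1/(10*207*127/(13 + 10*206*207))) = 1/(1/(10*207*127/(13 + 426420))) = 1/(1/(10*207*127/426433)) = 1/(1/(10*(1/426433)*207*127)) = 1/(1/(262890/426433)) = 1/(426433/262890) = 262890/426433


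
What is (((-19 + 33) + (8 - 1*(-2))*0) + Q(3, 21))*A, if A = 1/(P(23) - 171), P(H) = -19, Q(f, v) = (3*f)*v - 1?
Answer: -101/95 ≈ -1.0632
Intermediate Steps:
Q(f, v) = -1 + 3*f*v (Q(f, v) = 3*f*v - 1 = -1 + 3*f*v)
A = -1/190 (A = 1/(-19 - 171) = 1/(-190) = -1/190 ≈ -0.0052632)
(((-19 + 33) + (8 - 1*(-2))*0) + Q(3, 21))*A = (((-19 + 33) + (8 - 1*(-2))*0) + (-1 + 3*3*21))*(-1/190) = ((14 + (8 + 2)*0) + (-1 + 189))*(-1/190) = ((14 + 10*0) + 188)*(-1/190) = ((14 + 0) + 188)*(-1/190) = (14 + 188)*(-1/190) = 202*(-1/190) = -101/95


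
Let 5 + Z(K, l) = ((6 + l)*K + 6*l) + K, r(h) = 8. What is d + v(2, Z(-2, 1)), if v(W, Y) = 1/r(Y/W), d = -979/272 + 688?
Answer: 186191/272 ≈ 684.53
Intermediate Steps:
Z(K, l) = -5 + K + 6*l + K*(6 + l) (Z(K, l) = -5 + (((6 + l)*K + 6*l) + K) = -5 + ((K*(6 + l) + 6*l) + K) = -5 + ((6*l + K*(6 + l)) + K) = -5 + (K + 6*l + K*(6 + l)) = -5 + K + 6*l + K*(6 + l))
d = 186157/272 (d = -979*1/272 + 688 = -979/272 + 688 = 186157/272 ≈ 684.40)
v(W, Y) = ⅛ (v(W, Y) = 1/8 = ⅛)
d + v(2, Z(-2, 1)) = 186157/272 + ⅛ = 186191/272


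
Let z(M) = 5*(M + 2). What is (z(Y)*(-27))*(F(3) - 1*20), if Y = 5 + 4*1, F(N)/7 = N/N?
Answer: 19305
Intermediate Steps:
F(N) = 7 (F(N) = 7*(N/N) = 7*1 = 7)
Y = 9 (Y = 5 + 4 = 9)
z(M) = 10 + 5*M (z(M) = 5*(2 + M) = 10 + 5*M)
(z(Y)*(-27))*(F(3) - 1*20) = ((10 + 5*9)*(-27))*(7 - 1*20) = ((10 + 45)*(-27))*(7 - 20) = (55*(-27))*(-13) = -1485*(-13) = 19305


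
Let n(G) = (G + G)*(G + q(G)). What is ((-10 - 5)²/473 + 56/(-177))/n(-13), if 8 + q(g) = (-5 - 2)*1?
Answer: 13337/60948888 ≈ 0.00021882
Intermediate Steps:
q(g) = -15 (q(g) = -8 + (-5 - 2)*1 = -8 - 7*1 = -8 - 7 = -15)
n(G) = 2*G*(-15 + G) (n(G) = (G + G)*(G - 15) = (2*G)*(-15 + G) = 2*G*(-15 + G))
((-10 - 5)²/473 + 56/(-177))/n(-13) = ((-10 - 5)²/473 + 56/(-177))/((2*(-13)*(-15 - 13))) = ((-15)²*(1/473) + 56*(-1/177))/((2*(-13)*(-28))) = (225*(1/473) - 56/177)/728 = (225/473 - 56/177)*(1/728) = (13337/83721)*(1/728) = 13337/60948888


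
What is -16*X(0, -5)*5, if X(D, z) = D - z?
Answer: -400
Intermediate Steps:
-16*X(0, -5)*5 = -16*(0 - 1*(-5))*5 = -16*(0 + 5)*5 = -16*5*5 = -80*5 = -400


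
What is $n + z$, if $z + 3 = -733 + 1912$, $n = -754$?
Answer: $422$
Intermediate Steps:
$z = 1176$ ($z = -3 + \left(-733 + 1912\right) = -3 + 1179 = 1176$)
$n + z = -754 + 1176 = 422$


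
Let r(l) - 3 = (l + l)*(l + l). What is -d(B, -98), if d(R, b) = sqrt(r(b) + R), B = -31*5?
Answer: -2*sqrt(9566) ≈ -195.61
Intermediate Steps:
B = -155
r(l) = 3 + 4*l**2 (r(l) = 3 + (l + l)*(l + l) = 3 + (2*l)*(2*l) = 3 + 4*l**2)
d(R, b) = sqrt(3 + R + 4*b**2) (d(R, b) = sqrt((3 + 4*b**2) + R) = sqrt(3 + R + 4*b**2))
-d(B, -98) = -sqrt(3 - 155 + 4*(-98)**2) = -sqrt(3 - 155 + 4*9604) = -sqrt(3 - 155 + 38416) = -sqrt(38264) = -2*sqrt(9566)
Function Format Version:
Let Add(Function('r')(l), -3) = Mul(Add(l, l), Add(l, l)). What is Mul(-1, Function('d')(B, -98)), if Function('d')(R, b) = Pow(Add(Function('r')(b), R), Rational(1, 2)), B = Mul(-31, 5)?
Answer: Mul(-2, Pow(9566, Rational(1, 2))) ≈ -195.61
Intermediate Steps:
B = -155
Function('r')(l) = Add(3, Mul(4, Pow(l, 2))) (Function('r')(l) = Add(3, Mul(Add(l, l), Add(l, l))) = Add(3, Mul(Mul(2, l), Mul(2, l))) = Add(3, Mul(4, Pow(l, 2))))
Function('d')(R, b) = Pow(Add(3, R, Mul(4, Pow(b, 2))), Rational(1, 2)) (Function('d')(R, b) = Pow(Add(Add(3, Mul(4, Pow(b, 2))), R), Rational(1, 2)) = Pow(Add(3, R, Mul(4, Pow(b, 2))), Rational(1, 2)))
Mul(-1, Function('d')(B, -98)) = Mul(-1, Pow(Add(3, -155, Mul(4, Pow(-98, 2))), Rational(1, 2))) = Mul(-1, Pow(Add(3, -155, Mul(4, 9604)), Rational(1, 2))) = Mul(-1, Pow(Add(3, -155, 38416), Rational(1, 2))) = Mul(-1, Pow(38264, Rational(1, 2))) = Mul(-1, Mul(2, Pow(9566, Rational(1, 2)))) = Mul(-2, Pow(9566, Rational(1, 2)))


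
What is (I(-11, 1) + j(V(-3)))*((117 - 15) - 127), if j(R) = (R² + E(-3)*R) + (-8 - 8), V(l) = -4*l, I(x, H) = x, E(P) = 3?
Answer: -3825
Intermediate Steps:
j(R) = -16 + R² + 3*R (j(R) = (R² + 3*R) + (-8 - 8) = (R² + 3*R) - 16 = -16 + R² + 3*R)
(I(-11, 1) + j(V(-3)))*((117 - 15) - 127) = (-11 + (-16 + (-4*(-3))² + 3*(-4*(-3))))*((117 - 15) - 127) = (-11 + (-16 + 12² + 3*12))*(102 - 127) = (-11 + (-16 + 144 + 36))*(-25) = (-11 + 164)*(-25) = 153*(-25) = -3825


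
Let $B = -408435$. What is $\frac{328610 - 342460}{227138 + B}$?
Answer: $\frac{13850}{181297} \approx 0.076394$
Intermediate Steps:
$\frac{328610 - 342460}{227138 + B} = \frac{328610 - 342460}{227138 - 408435} = - \frac{13850}{-181297} = \left(-13850\right) \left(- \frac{1}{181297}\right) = \frac{13850}{181297}$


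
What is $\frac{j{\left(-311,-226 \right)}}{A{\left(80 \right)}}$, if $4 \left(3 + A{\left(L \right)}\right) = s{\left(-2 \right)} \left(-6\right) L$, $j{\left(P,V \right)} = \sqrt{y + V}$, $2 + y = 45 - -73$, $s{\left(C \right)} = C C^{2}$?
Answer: $\frac{i \sqrt{110}}{957} \approx 0.010959 i$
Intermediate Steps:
$s{\left(C \right)} = C^{3}$
$y = 116$ ($y = -2 + \left(45 - -73\right) = -2 + \left(45 + 73\right) = -2 + 118 = 116$)
$j{\left(P,V \right)} = \sqrt{116 + V}$
$A{\left(L \right)} = -3 + 12 L$ ($A{\left(L \right)} = -3 + \frac{\left(-2\right)^{3} \left(-6\right) L}{4} = -3 + \frac{\left(-8\right) \left(-6\right) L}{4} = -3 + \frac{48 L}{4} = -3 + 12 L$)
$\frac{j{\left(-311,-226 \right)}}{A{\left(80 \right)}} = \frac{\sqrt{116 - 226}}{-3 + 12 \cdot 80} = \frac{\sqrt{-110}}{-3 + 960} = \frac{i \sqrt{110}}{957}$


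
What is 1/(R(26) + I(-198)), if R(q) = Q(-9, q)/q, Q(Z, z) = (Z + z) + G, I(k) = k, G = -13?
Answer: -13/2572 ≈ -0.0050544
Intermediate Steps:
Q(Z, z) = -13 + Z + z (Q(Z, z) = (Z + z) - 13 = -13 + Z + z)
R(q) = (-22 + q)/q (R(q) = (-13 - 9 + q)/q = (-22 + q)/q)
1/(R(26) + I(-198)) = 1/((-22 + 26)/26 - 198) = 1/((1/26)*4 - 198) = 1/(2/13 - 198) = 1/(-2572/13) = -13/2572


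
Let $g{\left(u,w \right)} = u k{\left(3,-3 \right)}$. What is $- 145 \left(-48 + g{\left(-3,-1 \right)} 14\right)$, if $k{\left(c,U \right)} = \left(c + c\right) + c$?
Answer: $61770$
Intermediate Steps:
$k{\left(c,U \right)} = 3 c$ ($k{\left(c,U \right)} = 2 c + c = 3 c$)
$g{\left(u,w \right)} = 9 u$ ($g{\left(u,w \right)} = u 3 \cdot 3 = u 9 = 9 u$)
$- 145 \left(-48 + g{\left(-3,-1 \right)} 14\right) = - 145 \left(-48 + 9 \left(-3\right) 14\right) = - 145 \left(-48 - 378\right) = \left(-145\right) \left(-426\right) = 61770$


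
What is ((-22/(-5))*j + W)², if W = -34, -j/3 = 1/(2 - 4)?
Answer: 18769/25 ≈ 750.76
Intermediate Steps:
j = 3/2 (j = -3/(2 - 4) = -3/(-2) = -3*(-½) = 3/2 ≈ 1.5000)
((-22/(-5))*j + W)² = (-22/(-5)*(3/2) - 34)² = (-22*(-⅕)*(3/2) - 34)² = ((22/5)*(3/2) - 34)² = (33/5 - 34)² = (-137/5)² = 18769/25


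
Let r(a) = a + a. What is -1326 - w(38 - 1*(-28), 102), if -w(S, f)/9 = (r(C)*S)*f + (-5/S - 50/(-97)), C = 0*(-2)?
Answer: -2821239/2134 ≈ -1322.0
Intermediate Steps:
C = 0
r(a) = 2*a
w(S, f) = -450/97 + 45/S (w(S, f) = -9*(((2*0)*S)*f + (-5/S - 50/(-97))) = -9*((0*S)*f + (-5/S - 50*(-1/97))) = -9*(0*f + (-5/S + 50/97)) = -9*(0 + (50/97 - 5/S)) = -9*(50/97 - 5/S) = -450/97 + 45/S)
-1326 - w(38 - 1*(-28), 102) = -1326 - (-450/97 + 45/(38 - 1*(-28))) = -1326 - (-450/97 + 45/(38 + 28)) = -1326 - (-450/97 + 45/66) = -1326 - (-450/97 + 45*(1/66)) = -1326 - (-450/97 + 15/22) = -1326 - 1*(-8445/2134) = -1326 + 8445/2134 = -2821239/2134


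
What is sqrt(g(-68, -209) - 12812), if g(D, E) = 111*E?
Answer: I*sqrt(36011) ≈ 189.77*I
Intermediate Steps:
sqrt(g(-68, -209) - 12812) = sqrt(111*(-209) - 12812) = sqrt(-23199 - 12812) = sqrt(-36011) = I*sqrt(36011)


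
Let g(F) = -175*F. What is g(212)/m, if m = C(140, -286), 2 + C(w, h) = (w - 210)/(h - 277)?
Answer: 5221825/264 ≈ 19780.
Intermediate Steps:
C(w, h) = -2 + (-210 + w)/(-277 + h) (C(w, h) = -2 + (w - 210)/(h - 277) = -2 + (-210 + w)/(-277 + h))
m = -1056/563 (m = (344 + 140 - 2*(-286))/(-277 - 286) = (344 + 140 + 572)/(-563) = -1/563*1056 = -1056/563 ≈ -1.8757)
g(212)/m = (-175*212)/(-1056/563) = -37100*(-563/1056) = 5221825/264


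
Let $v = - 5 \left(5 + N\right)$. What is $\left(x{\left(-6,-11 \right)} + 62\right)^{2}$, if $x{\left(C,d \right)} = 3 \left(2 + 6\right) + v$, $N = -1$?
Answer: $4356$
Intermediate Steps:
$v = -20$ ($v = - 5 \left(5 - 1\right) = \left(-5\right) 4 = -20$)
$x{\left(C,d \right)} = 4$ ($x{\left(C,d \right)} = 3 \left(2 + 6\right) - 20 = 3 \cdot 8 - 20 = 24 - 20 = 4$)
$\left(x{\left(-6,-11 \right)} + 62\right)^{2} = \left(4 + 62\right)^{2} = 66^{2} = 4356$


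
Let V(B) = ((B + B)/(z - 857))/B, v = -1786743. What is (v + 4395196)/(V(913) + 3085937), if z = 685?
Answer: 224326958/265390581 ≈ 0.84527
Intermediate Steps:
V(B) = -1/86 (V(B) = ((B + B)/(685 - 857))/B = ((2*B)/(-172))/B = ((2*B)*(-1/172))/B = (-B/86)/B = -1/86)
(v + 4395196)/(V(913) + 3085937) = (-1786743 + 4395196)/(-1/86 + 3085937) = 2608453/(265390581/86) = 2608453*(86/265390581) = 224326958/265390581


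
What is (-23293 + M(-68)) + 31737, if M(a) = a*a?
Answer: 13068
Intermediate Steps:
M(a) = a**2
(-23293 + M(-68)) + 31737 = (-23293 + (-68)**2) + 31737 = (-23293 + 4624) + 31737 = -18669 + 31737 = 13068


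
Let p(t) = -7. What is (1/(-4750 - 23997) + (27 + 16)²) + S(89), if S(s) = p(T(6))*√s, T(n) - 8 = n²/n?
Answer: 53153202/28747 - 7*√89 ≈ 1783.0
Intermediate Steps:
T(n) = 8 + n (T(n) = 8 + n²/n = 8 + n)
S(s) = -7*√s
(1/(-4750 - 23997) + (27 + 16)²) + S(89) = (1/(-4750 - 23997) + (27 + 16)²) - 7*√89 = (1/(-28747) + 43²) - 7*√89 = (-1/28747 + 1849) - 7*√89 = 53153202/28747 - 7*√89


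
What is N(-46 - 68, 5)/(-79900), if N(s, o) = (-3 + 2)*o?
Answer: 1/15980 ≈ 6.2578e-5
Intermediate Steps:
N(s, o) = -o
N(-46 - 68, 5)/(-79900) = -1*5/(-79900) = -5*(-1/79900) = 1/15980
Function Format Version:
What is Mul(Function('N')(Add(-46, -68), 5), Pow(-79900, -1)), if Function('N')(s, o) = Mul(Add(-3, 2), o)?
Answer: Rational(1, 15980) ≈ 6.2578e-5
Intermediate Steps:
Function('N')(s, o) = Mul(-1, o)
Mul(Function('N')(Add(-46, -68), 5), Pow(-79900, -1)) = Mul(Mul(-1, 5), Pow(-79900, -1)) = Mul(-5, Rational(-1, 79900)) = Rational(1, 15980)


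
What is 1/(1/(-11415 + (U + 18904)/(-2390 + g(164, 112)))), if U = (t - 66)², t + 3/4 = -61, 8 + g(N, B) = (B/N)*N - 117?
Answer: -439447505/38448 ≈ -11430.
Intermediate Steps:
g(N, B) = -125 + B (g(N, B) = -8 + ((B/N)*N - 117) = -8 + (B - 117) = -8 + (-117 + B) = -125 + B)
t = -247/4 (t = -¾ - 61 = -247/4 ≈ -61.750)
U = 261121/16 (U = (-247/4 - 66)² = (-511/4)² = 261121/16 ≈ 16320.)
1/(1/(-11415 + (U + 18904)/(-2390 + g(164, 112)))) = 1/(1/(-11415 + (261121/16 + 18904)/(-2390 + (-125 + 112)))) = 1/(1/(-11415 + 563585/(16*(-2390 - 13)))) = 1/(1/(-11415 + (563585/16)/(-2403))) = 1/(1/(-11415 + (563585/16)*(-1/2403))) = 1/(1/(-11415 - 563585/38448)) = 1/(1/(-439447505/38448)) = 1/(-38448/439447505) = -439447505/38448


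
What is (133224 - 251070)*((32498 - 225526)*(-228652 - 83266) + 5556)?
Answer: -7095379592037960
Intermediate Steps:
(133224 - 251070)*((32498 - 225526)*(-228652 - 83266) + 5556) = -117846*(-193028*(-311918) + 5556) = -117846*(60208907704 + 5556) = -117846*60208913260 = -7095379592037960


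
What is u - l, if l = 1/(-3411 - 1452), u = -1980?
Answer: -9628739/4863 ≈ -1980.0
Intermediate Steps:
l = -1/4863 (l = 1/(-4863) = -1/4863 ≈ -0.00020563)
u - l = -1980 - 1*(-1/4863) = -1980 + 1/4863 = -9628739/4863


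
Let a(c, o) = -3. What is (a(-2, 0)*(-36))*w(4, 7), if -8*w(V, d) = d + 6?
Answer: -351/2 ≈ -175.50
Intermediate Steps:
w(V, d) = -¾ - d/8 (w(V, d) = -(d + 6)/8 = -(6 + d)/8 = -¾ - d/8)
(a(-2, 0)*(-36))*w(4, 7) = (-3*(-36))*(-¾ - ⅛*7) = 108*(-¾ - 7/8) = 108*(-13/8) = -351/2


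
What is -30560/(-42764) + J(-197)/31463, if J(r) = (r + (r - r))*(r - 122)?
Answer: 912231833/336370933 ≈ 2.7120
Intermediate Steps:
J(r) = r*(-122 + r) (J(r) = (r + 0)*(-122 + r) = r*(-122 + r))
-30560/(-42764) + J(-197)/31463 = -30560/(-42764) - 197*(-122 - 197)/31463 = -30560*(-1/42764) - 197*(-319)*(1/31463) = 7640/10691 + 62843*(1/31463) = 7640/10691 + 62843/31463 = 912231833/336370933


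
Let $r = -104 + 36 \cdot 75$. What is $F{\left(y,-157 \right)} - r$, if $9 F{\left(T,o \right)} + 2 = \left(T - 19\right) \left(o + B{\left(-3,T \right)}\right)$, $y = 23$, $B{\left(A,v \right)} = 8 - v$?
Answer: $- \frac{8018}{3} \approx -2672.7$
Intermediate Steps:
$r = 2596$ ($r = -104 + 2700 = 2596$)
$F{\left(T,o \right)} = - \frac{2}{9} + \frac{\left(-19 + T\right) \left(8 + o - T\right)}{9}$ ($F{\left(T,o \right)} = - \frac{2}{9} + \frac{\left(T - 19\right) \left(o - \left(-8 + T\right)\right)}{9} = - \frac{2}{9} + \frac{\left(-19 + T\right) \left(8 + o - T\right)}{9}$)
$F{\left(y,-157 \right)} - r = \left(- \frac{154}{9} + 3 \cdot 23 - - \frac{2983}{9} - \frac{23^{2}}{9} + \frac{1}{9} \cdot 23 \left(-157\right)\right) - 2596 = \left(- \frac{154}{9} + 69 + \frac{2983}{9} - \frac{529}{9} - \frac{3611}{9}\right) - 2596 = - \frac{230}{3} - 2596 = - \frac{8018}{3}$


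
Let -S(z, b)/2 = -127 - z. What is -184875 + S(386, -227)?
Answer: -183849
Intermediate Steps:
S(z, b) = 254 + 2*z (S(z, b) = -2*(-127 - z) = 254 + 2*z)
-184875 + S(386, -227) = -184875 + (254 + 2*386) = -184875 + (254 + 772) = -184875 + 1026 = -183849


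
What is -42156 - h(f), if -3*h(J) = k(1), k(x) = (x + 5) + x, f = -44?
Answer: -126461/3 ≈ -42154.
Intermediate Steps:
k(x) = 5 + 2*x (k(x) = (5 + x) + x = 5 + 2*x)
h(J) = -7/3 (h(J) = -(5 + 2*1)/3 = -(5 + 2)/3 = -⅓*7 = -7/3)
-42156 - h(f) = -42156 - 1*(-7/3) = -42156 + 7/3 = -126461/3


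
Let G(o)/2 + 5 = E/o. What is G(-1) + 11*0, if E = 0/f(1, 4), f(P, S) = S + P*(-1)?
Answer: -10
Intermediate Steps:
f(P, S) = S - P
E = 0 (E = 0/(4 - 1*1) = 0/(4 - 1) = 0/3 = 0*(1/3) = 0)
G(o) = -10 (G(o) = -10 + 2*(0/o) = -10 + 2*0 = -10 + 0 = -10)
G(-1) + 11*0 = -10 + 11*0 = -10 + 0 = -10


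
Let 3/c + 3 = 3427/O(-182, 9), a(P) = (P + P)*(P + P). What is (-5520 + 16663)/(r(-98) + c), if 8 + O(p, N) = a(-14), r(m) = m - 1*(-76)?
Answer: -12246157/21850 ≈ -560.46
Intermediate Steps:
a(P) = 4*P**2 (a(P) = (2*P)*(2*P) = 4*P**2)
r(m) = 76 + m (r(m) = m + 76 = 76 + m)
O(p, N) = 776 (O(p, N) = -8 + 4*(-14)**2 = -8 + 4*196 = -8 + 784 = 776)
c = 2328/1099 (c = 3/(-3 + 3427/776) = 3/(1099/776) = 3*(776/1099) = 2328/1099 ≈ 2.1183)
(-5520 + 16663)/(r(-98) + c) = (-5520 + 16663)/((76 - 98) + 2328/1099) = 11143/(-22 + 2328/1099) = 11143/(-21850/1099) = 11143*(-1099/21850) = -12246157/21850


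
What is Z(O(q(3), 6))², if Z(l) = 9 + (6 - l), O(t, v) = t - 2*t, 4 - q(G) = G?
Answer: 256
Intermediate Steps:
q(G) = 4 - G
O(t, v) = -t
Z(l) = 15 - l
Z(O(q(3), 6))² = (15 - (-1)*(4 - 1*3))² = (15 - (-1)*(4 - 3))² = (15 - (-1))² = (15 - 1*(-1))² = (15 + 1)² = 16² = 256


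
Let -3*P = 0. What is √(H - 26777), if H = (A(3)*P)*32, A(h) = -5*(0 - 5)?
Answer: I*√26777 ≈ 163.64*I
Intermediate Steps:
P = 0 (P = -⅓*0 = 0)
A(h) = 25 (A(h) = -5*(-5) = 25)
H = 0 (H = (25*0)*32 = 0*32 = 0)
√(H - 26777) = √(0 - 26777) = √(-26777) = I*√26777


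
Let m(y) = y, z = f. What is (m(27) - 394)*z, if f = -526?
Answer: 193042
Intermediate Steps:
z = -526
(m(27) - 394)*z = (27 - 394)*(-526) = -367*(-526) = 193042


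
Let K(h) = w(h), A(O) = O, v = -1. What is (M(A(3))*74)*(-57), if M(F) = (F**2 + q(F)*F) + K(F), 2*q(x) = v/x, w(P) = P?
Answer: -48507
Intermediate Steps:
K(h) = h
q(x) = -1/(2*x) (q(x) = (-1/x)/2 = -1/(2*x))
M(F) = -1/2 + F + F**2 (M(F) = (F**2 + (-1/(2*F))*F) + F = (F**2 - 1/2) + F = (-1/2 + F**2) + F = -1/2 + F + F**2)
(M(A(3))*74)*(-57) = ((-1/2 + 3 + 3**2)*74)*(-57) = ((-1/2 + 3 + 9)*74)*(-57) = ((23/2)*74)*(-57) = 851*(-57) = -48507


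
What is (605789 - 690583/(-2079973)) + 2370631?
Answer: 6190873927243/2079973 ≈ 2.9764e+6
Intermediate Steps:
(605789 - 690583/(-2079973)) + 2370631 = (605789 - 690583*(-1/2079973)) + 2370631 = (605789 + 690583/2079973) + 2370631 = 1260025454280/2079973 + 2370631 = 6190873927243/2079973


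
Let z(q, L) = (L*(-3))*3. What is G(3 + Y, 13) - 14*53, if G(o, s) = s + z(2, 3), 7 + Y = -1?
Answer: -756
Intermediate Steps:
Y = -8 (Y = -7 - 1 = -8)
z(q, L) = -9*L (z(q, L) = -3*L*3 = -9*L)
G(o, s) = -27 + s (G(o, s) = s - 9*3 = s - 27 = -27 + s)
G(3 + Y, 13) - 14*53 = (-27 + 13) - 14*53 = -14 - 742 = -756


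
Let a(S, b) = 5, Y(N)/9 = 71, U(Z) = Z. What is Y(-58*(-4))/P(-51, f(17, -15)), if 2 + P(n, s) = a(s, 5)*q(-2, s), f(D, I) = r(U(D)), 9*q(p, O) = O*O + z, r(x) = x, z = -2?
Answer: 5751/1417 ≈ 4.0586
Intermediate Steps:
Y(N) = 639 (Y(N) = 9*71 = 639)
q(p, O) = -2/9 + O²/9 (q(p, O) = (O*O - 2)/9 = (O² - 2)/9 = (-2 + O²)/9 = -2/9 + O²/9)
f(D, I) = D
P(n, s) = -28/9 + 5*s²/9 (P(n, s) = -2 + 5*(-2/9 + s²/9) = -2 + (-10/9 + 5*s²/9) = -28/9 + 5*s²/9)
Y(-58*(-4))/P(-51, f(17, -15)) = 639/(-28/9 + (5/9)*17²) = 639/(-28/9 + (5/9)*289) = 639/(-28/9 + 1445/9) = 639/(1417/9) = 639*(9/1417) = 5751/1417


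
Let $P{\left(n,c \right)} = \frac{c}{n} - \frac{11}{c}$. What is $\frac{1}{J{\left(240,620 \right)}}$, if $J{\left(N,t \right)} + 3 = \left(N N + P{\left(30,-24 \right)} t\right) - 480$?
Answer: $\frac{6}{341431} \approx 1.7573 \cdot 10^{-5}$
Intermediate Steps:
$P{\left(n,c \right)} = - \frac{11}{c} + \frac{c}{n}$
$J{\left(N,t \right)} = -483 + N^{2} - \frac{41 t}{120}$ ($J{\left(N,t \right)} = -3 - \left(480 - N N - \left(- \frac{11}{-24} - \frac{24}{30}\right) t\right) = -3 - \left(480 - N^{2} - \left(\left(-11\right) \left(- \frac{1}{24}\right) - \frac{4}{5}\right) t\right) = -3 - \left(480 - N^{2} - \left(\frac{11}{24} - \frac{4}{5}\right) t\right) = -3 - \left(480 - N^{2} + \frac{41 t}{120}\right) = -483 + N^{2} - \frac{41 t}{120}$)
$\frac{1}{J{\left(240,620 \right)}} = \frac{1}{-483 + 240^{2} - \frac{1271}{6}} = \frac{1}{-483 + 57600 - \frac{1271}{6}} = \frac{1}{\frac{341431}{6}} = \frac{6}{341431}$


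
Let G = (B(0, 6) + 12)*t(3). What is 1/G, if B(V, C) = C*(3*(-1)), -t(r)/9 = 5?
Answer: 1/270 ≈ 0.0037037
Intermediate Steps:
t(r) = -45 (t(r) = -9*5 = -45)
B(V, C) = -3*C (B(V, C) = C*(-3) = -3*C)
G = 270 (G = (-3*6 + 12)*(-45) = (-18 + 12)*(-45) = -6*(-45) = 270)
1/G = 1/270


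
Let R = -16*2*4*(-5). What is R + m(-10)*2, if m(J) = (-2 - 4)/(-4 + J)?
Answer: 4486/7 ≈ 640.86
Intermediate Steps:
m(J) = -6/(-4 + J)
R = 640 (R = -128*(-5) = -16*(-40) = 640)
R + m(-10)*2 = 640 - 6/(-4 - 10)*2 = 640 - 6/(-14)*2 = 640 - 6*(-1/14)*2 = 640 + (3/7)*2 = 640 + 6/7 = 4486/7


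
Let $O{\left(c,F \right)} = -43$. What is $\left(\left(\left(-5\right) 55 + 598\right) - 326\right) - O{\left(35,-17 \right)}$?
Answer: $40$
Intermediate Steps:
$\left(\left(\left(-5\right) 55 + 598\right) - 326\right) - O{\left(35,-17 \right)} = \left(\left(\left(-5\right) 55 + 598\right) - 326\right) - -43 = \left(\left(-275 + 598\right) - 326\right) + 43 = \left(323 - 326\right) + 43 = -3 + 43 = 40$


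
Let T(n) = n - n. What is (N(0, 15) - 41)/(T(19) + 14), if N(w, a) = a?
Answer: -13/7 ≈ -1.8571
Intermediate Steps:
T(n) = 0
(N(0, 15) - 41)/(T(19) + 14) = (15 - 41)/(0 + 14) = -26/14 = -26*1/14 = -13/7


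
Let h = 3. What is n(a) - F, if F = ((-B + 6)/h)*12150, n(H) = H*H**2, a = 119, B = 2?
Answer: 1668959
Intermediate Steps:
n(H) = H**3
F = 16200 (F = ((-1*2 + 6)/3)*12150 = ((-2 + 6)*(1/3))*12150 = (4*(1/3))*12150 = (4/3)*12150 = 16200)
n(a) - F = 119**3 - 1*16200 = 1685159 - 16200 = 1668959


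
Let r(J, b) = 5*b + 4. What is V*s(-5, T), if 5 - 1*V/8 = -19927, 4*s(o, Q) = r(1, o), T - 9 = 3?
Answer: -837144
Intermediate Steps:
T = 12 (T = 9 + 3 = 12)
r(J, b) = 4 + 5*b
s(o, Q) = 1 + 5*o/4 (s(o, Q) = (4 + 5*o)/4 = 1 + 5*o/4)
V = 159456 (V = 40 - 8*(-19927) = 40 + 159416 = 159456)
V*s(-5, T) = 159456*(1 + (5/4)*(-5)) = 159456*(1 - 25/4) = 159456*(-21/4) = -837144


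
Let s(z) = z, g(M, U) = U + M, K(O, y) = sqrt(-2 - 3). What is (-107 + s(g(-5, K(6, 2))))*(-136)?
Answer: 15232 - 136*I*sqrt(5) ≈ 15232.0 - 304.11*I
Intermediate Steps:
K(O, y) = I*sqrt(5) (K(O, y) = sqrt(-5) = I*sqrt(5))
g(M, U) = M + U
(-107 + s(g(-5, K(6, 2))))*(-136) = (-107 + (-5 + I*sqrt(5)))*(-136) = (-112 + I*sqrt(5))*(-136) = 15232 - 136*I*sqrt(5)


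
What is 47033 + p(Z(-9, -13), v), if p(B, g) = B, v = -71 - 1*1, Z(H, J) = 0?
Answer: 47033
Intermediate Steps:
v = -72 (v = -71 - 1 = -72)
47033 + p(Z(-9, -13), v) = 47033 + 0 = 47033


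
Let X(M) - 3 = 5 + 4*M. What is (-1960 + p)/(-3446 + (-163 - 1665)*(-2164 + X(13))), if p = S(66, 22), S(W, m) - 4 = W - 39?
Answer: -1929/3842666 ≈ -0.00050199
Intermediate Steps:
X(M) = 8 + 4*M (X(M) = 3 + (5 + 4*M) = 8 + 4*M)
S(W, m) = -35 + W (S(W, m) = 4 + (W - 39) = 4 + (-39 + W) = -35 + W)
p = 31 (p = -35 + 66 = 31)
(-1960 + p)/(-3446 + (-163 - 1665)*(-2164 + X(13))) = (-1960 + 31)/(-3446 + (-163 - 1665)*(-2164 + (8 + 4*13))) = -1929/(-3446 - 1828*(-2164 + (8 + 52))) = -1929/(-3446 - 1828*(-2164 + 60)) = -1929/(-3446 - 1828*(-2104)) = -1929/(-3446 + 3846112) = -1929/3842666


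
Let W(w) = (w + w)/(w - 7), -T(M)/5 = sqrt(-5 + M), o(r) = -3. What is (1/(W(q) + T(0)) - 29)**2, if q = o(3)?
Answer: (-2621401*I + 118900*sqrt(5))/(2*(-1558*I + 75*sqrt(5))) ≈ 840.71 - 5.1719*I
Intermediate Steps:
T(M) = -5*sqrt(-5 + M)
q = -3
W(w) = 2*w/(-7 + w) (W(w) = (2*w)/(-7 + w) = 2*w/(-7 + w))
(1/(W(q) + T(0)) - 29)**2 = (1/(2*(-3)/(-7 - 3) - 5*sqrt(-5 + 0)) - 29)**2 = (1/(2*(-3)/(-10) - 5*I*sqrt(5)) - 29)**2 = (1/(2*(-3)*(-1/10) - 5*I*sqrt(5)) - 29)**2 = (1/(3/5 - 5*I*sqrt(5)) - 29)**2 = (-29 + 1/(3/5 - 5*I*sqrt(5)))**2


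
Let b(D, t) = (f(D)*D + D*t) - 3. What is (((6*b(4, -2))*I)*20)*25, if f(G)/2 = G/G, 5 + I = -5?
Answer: 90000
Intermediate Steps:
I = -10 (I = -5 - 5 = -10)
f(G) = 2 (f(G) = 2*(G/G) = 2*1 = 2)
b(D, t) = -3 + 2*D + D*t (b(D, t) = (2*D + D*t) - 3 = -3 + 2*D + D*t)
(((6*b(4, -2))*I)*20)*25 = (((6*(-3 + 2*4 + 4*(-2)))*(-10))*20)*25 = (((6*(-3 + 8 - 8))*(-10))*20)*25 = (((6*(-3))*(-10))*20)*25 = (-18*(-10)*20)*25 = (180*20)*25 = 3600*25 = 90000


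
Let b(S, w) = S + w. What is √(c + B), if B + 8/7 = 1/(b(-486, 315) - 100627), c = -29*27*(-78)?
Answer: 3*√3378357760845242/705586 ≈ 247.13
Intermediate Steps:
c = 61074 (c = -783*(-78) = 61074)
B = -806391/705586 (B = -8/7 + 1/((-486 + 315) - 100627) = -8/7 + 1/(-171 - 100627) = -8/7 + 1/(-100798) = -8/7 - 1/100798 = -806391/705586 ≈ -1.1429)
√(c + B) = √(61074 - 806391/705586) = √(43092152973/705586) = 3*√3378357760845242/705586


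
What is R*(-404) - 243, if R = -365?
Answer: 147217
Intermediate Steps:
R*(-404) - 243 = -365*(-404) - 243 = 147460 - 243 = 147217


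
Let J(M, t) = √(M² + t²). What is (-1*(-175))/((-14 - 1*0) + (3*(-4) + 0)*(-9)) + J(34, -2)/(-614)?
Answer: 175/94 - √290/307 ≈ 1.8062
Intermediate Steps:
(-1*(-175))/((-14 - 1*0) + (3*(-4) + 0)*(-9)) + J(34, -2)/(-614) = (-1*(-175))/((-14 - 1*0) + (3*(-4) + 0)*(-9)) + √(34² + (-2)²)/(-614) = 175/((-14 + 0) + (-12 + 0)*(-9)) + √(1156 + 4)*(-1/614) = 175/(-14 - 12*(-9)) + √1160*(-1/614) = 175/(-14 + 108) + (2*√290)*(-1/614) = 175/94 - √290/307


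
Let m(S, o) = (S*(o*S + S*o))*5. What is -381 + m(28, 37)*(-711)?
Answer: -206247261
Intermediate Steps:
m(S, o) = 10*o*S**2 (m(S, o) = (S*(S*o + S*o))*5 = (S*(2*S*o))*5 = (2*o*S**2)*5 = 10*o*S**2)
-381 + m(28, 37)*(-711) = -381 + (10*37*28**2)*(-711) = -381 + (10*37*784)*(-711) = -381 + 290080*(-711) = -381 - 206246880 = -206247261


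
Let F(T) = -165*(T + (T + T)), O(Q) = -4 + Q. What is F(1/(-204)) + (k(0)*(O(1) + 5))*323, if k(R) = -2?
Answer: -87691/68 ≈ -1289.6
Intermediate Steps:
F(T) = -495*T (F(T) = -165*(T + 2*T) = -495*T)
F(1/(-204)) + (k(0)*(O(1) + 5))*323 = -495/(-204) - 2*((-4 + 1) + 5)*323 = -495*(-1/204) - 2*(-3 + 5)*323 = 165/68 - 2*2*323 = 165/68 - 4*323 = 165/68 - 1292 = -87691/68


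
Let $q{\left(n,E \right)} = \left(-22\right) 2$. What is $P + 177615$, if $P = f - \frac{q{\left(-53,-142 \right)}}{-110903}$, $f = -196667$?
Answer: $- \frac{2112924000}{110903} \approx -19052.0$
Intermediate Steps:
$q{\left(n,E \right)} = -44$
$P = - \frac{21810960345}{110903}$ ($P = -196667 - - \frac{44}{-110903} = -196667 - \left(-44\right) \left(- \frac{1}{110903}\right) = -196667 - \frac{44}{110903} = - \frac{21810960345}{110903} \approx -1.9667 \cdot 10^{5}$)
$P + 177615 = - \frac{21810960345}{110903} + 177615 = - \frac{2112924000}{110903}$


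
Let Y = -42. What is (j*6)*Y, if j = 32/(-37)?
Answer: 8064/37 ≈ 217.95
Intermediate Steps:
j = -32/37 (j = 32*(-1/37) = -32/37 ≈ -0.86486)
(j*6)*Y = -32/37*6*(-42) = -192/37*(-42) = 8064/37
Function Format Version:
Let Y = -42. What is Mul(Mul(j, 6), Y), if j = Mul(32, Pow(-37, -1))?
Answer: Rational(8064, 37) ≈ 217.95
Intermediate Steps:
j = Rational(-32, 37) (j = Mul(32, Rational(-1, 37)) = Rational(-32, 37) ≈ -0.86486)
Mul(Mul(j, 6), Y) = Mul(Mul(Rational(-32, 37), 6), -42) = Mul(Rational(-192, 37), -42) = Rational(8064, 37)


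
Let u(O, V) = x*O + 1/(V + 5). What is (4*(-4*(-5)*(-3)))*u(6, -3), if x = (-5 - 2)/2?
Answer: 4920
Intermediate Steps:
x = -7/2 (x = -7*½ = -7/2 ≈ -3.5000)
u(O, V) = 1/(5 + V) - 7*O/2 (u(O, V) = -7*O/2 + 1/(V + 5) = -7*O/2 + 1/(5 + V) = 1/(5 + V) - 7*O/2)
(4*(-4*(-5)*(-3)))*u(6, -3) = (4*(-4*(-5)*(-3)))*((2 - 35*6 - 7*6*(-3))/(2*(5 - 3))) = (4*(20*(-3)))*((½)*(2 - 210 + 126)/2) = (4*(-60))*((½)*(½)*(-82)) = -240*(-41/2) = 4920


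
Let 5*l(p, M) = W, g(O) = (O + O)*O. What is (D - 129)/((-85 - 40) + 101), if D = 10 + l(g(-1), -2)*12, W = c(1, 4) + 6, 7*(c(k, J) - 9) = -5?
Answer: 593/168 ≈ 3.5298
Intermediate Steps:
c(k, J) = 58/7 (c(k, J) = 9 + (⅐)*(-5) = 9 - 5/7 = 58/7)
g(O) = 2*O² (g(O) = (2*O)*O = 2*O²)
W = 100/7 (W = 58/7 + 6 = 100/7 ≈ 14.286)
l(p, M) = 20/7 (l(p, M) = (⅕)*(100/7) = 20/7)
D = 310/7 (D = 10 + (20/7)*12 = 10 + 240/7 = 310/7 ≈ 44.286)
(D - 129)/((-85 - 40) + 101) = (310/7 - 129)/((-85 - 40) + 101) = -593/(7*(-125 + 101)) = -593/7/(-24) = -593/7*(-1/24) = 593/168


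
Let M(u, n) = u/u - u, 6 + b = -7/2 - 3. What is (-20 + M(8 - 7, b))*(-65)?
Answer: 1300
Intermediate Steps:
b = -25/2 (b = -6 + (-7/2 - 3) = -6 - 13/2 = -25/2 ≈ -12.500)
M(u, n) = 1 - u
(-20 + M(8 - 7, b))*(-65) = (-20 + (1 - (8 - 7)))*(-65) = (-20 + (1 - 1*1))*(-65) = (-20 + (1 - 1))*(-65) = (-20 + 0)*(-65) = -20*(-65) = 1300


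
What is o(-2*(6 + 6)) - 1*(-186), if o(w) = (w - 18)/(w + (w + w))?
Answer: 2239/12 ≈ 186.58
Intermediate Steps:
o(w) = (-18 + w)/(3*w) (o(w) = (-18 + w)/(w + 2*w) = (-18 + w)/((3*w)) = (-18 + w)*(1/(3*w)) = (-18 + w)/(3*w))
o(-2*(6 + 6)) - 1*(-186) = (-18 - 2*(6 + 6))/(3*((-2*(6 + 6)))) - 1*(-186) = (-18 - 2*12)/(3*((-2*12))) + 186 = (⅓)*(-18 - 24)/(-24) + 186 = (⅓)*(-1/24)*(-42) + 186 = 7/12 + 186 = 2239/12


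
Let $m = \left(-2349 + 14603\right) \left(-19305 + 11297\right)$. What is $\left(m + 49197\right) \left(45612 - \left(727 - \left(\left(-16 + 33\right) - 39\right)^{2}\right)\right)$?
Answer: $-4449829403115$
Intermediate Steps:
$m = -98130032$ ($m = 12254 \left(-8008\right) = -98130032$)
$\left(m + 49197\right) \left(45612 - \left(727 - \left(\left(-16 + 33\right) - 39\right)^{2}\right)\right) = \left(-98130032 + 49197\right) \left(45612 - \left(727 - \left(\left(-16 + 33\right) - 39\right)^{2}\right)\right) = - 98080835 \left(45612 - \left(727 - \left(17 - 39\right)^{2}\right)\right) = - 98080835 \left(45612 - \left(727 - \left(-22\right)^{2}\right)\right) = - 98080835 \left(45612 + \left(484 - 727\right)\right) = - 98080835 \left(45612 - 243\right) = \left(-98080835\right) 45369 = -4449829403115$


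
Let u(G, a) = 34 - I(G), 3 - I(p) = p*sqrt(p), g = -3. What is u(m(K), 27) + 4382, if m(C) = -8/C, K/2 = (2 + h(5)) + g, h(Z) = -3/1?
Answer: 4414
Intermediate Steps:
h(Z) = -3 (h(Z) = -3*1 = -3)
K = -8 (K = 2*((2 - 3) - 3) = 2*(-1 - 3) = 2*(-4) = -8)
I(p) = 3 - p**(3/2) (I(p) = 3 - p*sqrt(p) = 3 - p**(3/2))
u(G, a) = 31 + G**(3/2) (u(G, a) = 34 - (3 - G**(3/2)) = 34 + (-3 + G**(3/2)) = 31 + G**(3/2))
u(m(K), 27) + 4382 = (31 + (-8/(-8))**(3/2)) + 4382 = (31 + (-8*(-1/8))**(3/2)) + 4382 = (31 + 1**(3/2)) + 4382 = (31 + 1) + 4382 = 32 + 4382 = 4414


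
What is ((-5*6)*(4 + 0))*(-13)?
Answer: 1560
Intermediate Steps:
((-5*6)*(4 + 0))*(-13) = -30*4*(-13) = -120*(-13) = 1560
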